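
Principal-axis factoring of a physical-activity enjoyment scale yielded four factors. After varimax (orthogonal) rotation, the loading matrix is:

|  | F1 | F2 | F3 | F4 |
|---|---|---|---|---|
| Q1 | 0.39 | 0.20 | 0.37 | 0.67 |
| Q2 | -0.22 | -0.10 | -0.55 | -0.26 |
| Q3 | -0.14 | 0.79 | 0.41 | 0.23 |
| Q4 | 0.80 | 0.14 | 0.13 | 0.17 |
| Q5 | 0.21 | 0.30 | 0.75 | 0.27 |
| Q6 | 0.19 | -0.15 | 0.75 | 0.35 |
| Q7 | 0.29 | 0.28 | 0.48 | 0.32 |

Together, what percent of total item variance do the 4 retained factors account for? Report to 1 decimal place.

SS loadings by factor: 1.0244, 0.8846, 1.9798, 0.8961; total = 4.7849.
Total variance with 7 standardized items is 7, so the solution explains 4.7849/7 = 0.6836 = 68.36%.

68.4%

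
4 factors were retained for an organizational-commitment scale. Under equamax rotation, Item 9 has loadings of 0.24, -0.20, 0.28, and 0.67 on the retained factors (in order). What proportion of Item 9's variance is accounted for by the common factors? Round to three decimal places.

0.625

h² = 0.24² + (-0.20)² + 0.28² + 0.67² = 0.0576 + 0.0400 + 0.0784 + 0.4489 = 0.6249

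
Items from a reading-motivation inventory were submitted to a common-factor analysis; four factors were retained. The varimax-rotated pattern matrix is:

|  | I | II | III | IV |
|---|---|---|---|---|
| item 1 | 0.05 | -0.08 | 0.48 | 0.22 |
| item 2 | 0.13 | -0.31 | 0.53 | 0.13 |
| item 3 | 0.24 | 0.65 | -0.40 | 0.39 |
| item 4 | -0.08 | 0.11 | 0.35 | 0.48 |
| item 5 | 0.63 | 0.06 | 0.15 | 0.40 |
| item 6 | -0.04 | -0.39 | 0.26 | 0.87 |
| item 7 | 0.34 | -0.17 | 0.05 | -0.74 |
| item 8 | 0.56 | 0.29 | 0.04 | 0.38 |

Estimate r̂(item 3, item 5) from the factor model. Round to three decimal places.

0.286

r̂ = Σ λ_i·λ_j across factors = (0.24)(0.63) + (0.65)(0.06) + (-0.40)(0.15) + (0.39)(0.40)
  = +0.1512 +0.0390 -0.0600 +0.1560 = 0.2862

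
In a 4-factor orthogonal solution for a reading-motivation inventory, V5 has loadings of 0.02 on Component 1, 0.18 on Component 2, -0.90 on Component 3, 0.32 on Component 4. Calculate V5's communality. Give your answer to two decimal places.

0.95

h² = 0.02² + 0.18² + (-0.90)² + 0.32² = 0.0004 + 0.0324 + 0.8100 + 0.1024 = 0.9452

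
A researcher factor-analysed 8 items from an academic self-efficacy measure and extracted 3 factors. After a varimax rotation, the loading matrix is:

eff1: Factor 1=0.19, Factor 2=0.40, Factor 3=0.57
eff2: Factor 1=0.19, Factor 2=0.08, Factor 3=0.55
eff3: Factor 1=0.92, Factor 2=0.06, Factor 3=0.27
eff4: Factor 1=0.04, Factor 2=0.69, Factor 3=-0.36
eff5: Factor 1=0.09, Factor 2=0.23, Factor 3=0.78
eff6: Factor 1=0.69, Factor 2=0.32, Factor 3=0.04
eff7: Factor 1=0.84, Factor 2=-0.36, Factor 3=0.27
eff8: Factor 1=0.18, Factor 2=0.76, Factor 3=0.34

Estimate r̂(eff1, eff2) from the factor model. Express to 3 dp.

0.382

r̂ = Σ λ_i·λ_j across factors = (0.19)(0.19) + (0.40)(0.08) + (0.57)(0.55)
  = +0.0361 +0.0320 +0.3135 = 0.3816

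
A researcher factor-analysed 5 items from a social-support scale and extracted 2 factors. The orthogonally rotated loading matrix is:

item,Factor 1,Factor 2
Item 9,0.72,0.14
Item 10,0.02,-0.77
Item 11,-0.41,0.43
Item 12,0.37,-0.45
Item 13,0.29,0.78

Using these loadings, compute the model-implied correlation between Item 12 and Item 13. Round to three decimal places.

r̂ = Σ λ_i·λ_j across factors = (0.37)(0.29) + (-0.45)(0.78)
  = +0.1073 -0.3510 = -0.2437

-0.244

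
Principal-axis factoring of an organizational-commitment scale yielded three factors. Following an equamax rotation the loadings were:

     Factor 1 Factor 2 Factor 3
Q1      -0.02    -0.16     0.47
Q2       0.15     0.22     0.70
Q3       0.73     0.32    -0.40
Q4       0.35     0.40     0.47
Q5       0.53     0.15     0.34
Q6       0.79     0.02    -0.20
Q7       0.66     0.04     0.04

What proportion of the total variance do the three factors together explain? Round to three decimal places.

0.518

SS loadings by factor: 2.0189, 0.3609, 1.2490; total = 3.6288.
Total variance with 7 standardized items is 7, so the solution explains 3.6288/7 = 0.5184.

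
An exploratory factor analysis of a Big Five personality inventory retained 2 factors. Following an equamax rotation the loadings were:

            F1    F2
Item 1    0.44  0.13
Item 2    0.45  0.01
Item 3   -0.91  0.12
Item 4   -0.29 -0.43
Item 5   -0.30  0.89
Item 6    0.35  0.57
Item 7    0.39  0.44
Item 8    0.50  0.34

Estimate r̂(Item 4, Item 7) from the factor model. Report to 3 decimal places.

-0.302

r̂ = Σ λ_i·λ_j across factors = (-0.29)(0.39) + (-0.43)(0.44)
  = -0.1131 -0.1892 = -0.3023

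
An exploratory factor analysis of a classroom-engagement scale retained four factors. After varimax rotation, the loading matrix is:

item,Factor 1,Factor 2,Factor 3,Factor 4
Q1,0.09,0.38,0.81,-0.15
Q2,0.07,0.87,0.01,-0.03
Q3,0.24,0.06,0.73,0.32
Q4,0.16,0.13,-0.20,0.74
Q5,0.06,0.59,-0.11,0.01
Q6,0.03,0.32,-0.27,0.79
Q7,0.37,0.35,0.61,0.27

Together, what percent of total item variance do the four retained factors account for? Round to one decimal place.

Communalities: 0.8311, 0.7628, 0.6965, 0.6301, 0.3639, 0.8003, 0.7044; Σh² = 4.7891.
Total variance with 7 standardized items is 7, so the solution explains 4.7891/7 = 0.6842 = 68.42%.

68.4%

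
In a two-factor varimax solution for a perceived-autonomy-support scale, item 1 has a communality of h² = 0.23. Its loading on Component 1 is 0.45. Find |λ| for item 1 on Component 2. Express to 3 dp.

0.166

Under orthogonal rotation h² = Σλ², so λ_Component 2² = h² − (0.2025) = 0.23 − 0.2025 = 0.0275.
|λ| = √0.0275 = 0.1658.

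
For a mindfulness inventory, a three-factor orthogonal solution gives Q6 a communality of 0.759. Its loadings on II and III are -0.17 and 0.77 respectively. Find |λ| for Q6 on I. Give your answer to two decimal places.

Under orthogonal rotation h² = Σλ², so λ_I² = h² − (0.6218) = 0.759 − 0.6218 = 0.1372.
|λ| = √0.1372 = 0.3704.

0.37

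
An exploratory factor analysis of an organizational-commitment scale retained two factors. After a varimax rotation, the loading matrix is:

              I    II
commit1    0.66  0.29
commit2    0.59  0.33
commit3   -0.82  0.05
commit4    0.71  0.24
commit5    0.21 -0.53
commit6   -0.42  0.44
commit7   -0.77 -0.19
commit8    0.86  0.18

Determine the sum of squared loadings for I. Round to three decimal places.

3.513

SS loadings for I = 0.66² + 0.59² + (-0.82)² + 0.71² + 0.21² + (-0.42)² + (-0.77)² + 0.86² = 0.4356 + 0.3481 + 0.6724 + 0.5041 + 0.0441 + 0.1764 + 0.5929 + 0.7396 = 3.5132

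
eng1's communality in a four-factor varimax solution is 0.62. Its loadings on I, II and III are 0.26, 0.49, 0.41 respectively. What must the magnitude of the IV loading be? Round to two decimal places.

Under orthogonal rotation h² = Σλ², so λ_IV² = h² − (0.4758) = 0.62 − 0.4758 = 0.1442.
|λ| = √0.1442 = 0.3797.

0.38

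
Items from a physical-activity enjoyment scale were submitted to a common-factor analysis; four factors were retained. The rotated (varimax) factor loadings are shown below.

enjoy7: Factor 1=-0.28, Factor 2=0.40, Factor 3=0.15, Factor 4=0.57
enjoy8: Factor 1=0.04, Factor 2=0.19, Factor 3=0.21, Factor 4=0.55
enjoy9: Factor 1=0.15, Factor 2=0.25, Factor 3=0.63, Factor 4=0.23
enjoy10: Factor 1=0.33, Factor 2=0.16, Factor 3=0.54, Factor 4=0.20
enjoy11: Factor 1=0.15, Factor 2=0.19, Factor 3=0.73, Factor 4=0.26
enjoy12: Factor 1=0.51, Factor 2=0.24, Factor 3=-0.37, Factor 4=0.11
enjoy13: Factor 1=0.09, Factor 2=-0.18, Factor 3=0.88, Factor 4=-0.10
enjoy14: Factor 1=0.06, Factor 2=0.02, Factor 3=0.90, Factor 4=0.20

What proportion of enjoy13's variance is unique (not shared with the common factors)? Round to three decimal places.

h² = 0.09² + (-0.18)² + 0.88² + (-0.10)² = 0.0081 + 0.0324 + 0.7744 + 0.0100 = 0.8249
Uniqueness u² = 1 − h² = 1 − 0.8249 = 0.1751

0.175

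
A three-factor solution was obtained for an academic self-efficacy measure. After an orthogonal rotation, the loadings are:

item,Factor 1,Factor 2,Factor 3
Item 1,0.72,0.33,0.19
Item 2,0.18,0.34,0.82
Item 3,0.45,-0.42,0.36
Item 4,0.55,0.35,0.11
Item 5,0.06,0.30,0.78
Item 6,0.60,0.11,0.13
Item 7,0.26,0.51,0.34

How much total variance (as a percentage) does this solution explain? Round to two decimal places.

Communalities: 0.6634, 0.8204, 0.5085, 0.4371, 0.7020, 0.3890, 0.4433; Σh² = 3.9637.
Total variance with 7 standardized items is 7, so the solution explains 3.9637/7 = 0.5662 = 56.62%.

56.62%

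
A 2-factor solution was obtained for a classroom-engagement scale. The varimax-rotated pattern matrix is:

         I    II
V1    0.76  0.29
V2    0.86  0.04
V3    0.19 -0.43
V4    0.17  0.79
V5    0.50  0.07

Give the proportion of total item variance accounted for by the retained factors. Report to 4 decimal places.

Communalities: 0.6617, 0.7412, 0.2210, 0.6530, 0.2549; Σh² = 2.5318.
Total variance with 5 standardized items is 5, so the solution explains 2.5318/5 = 0.5064.

0.5064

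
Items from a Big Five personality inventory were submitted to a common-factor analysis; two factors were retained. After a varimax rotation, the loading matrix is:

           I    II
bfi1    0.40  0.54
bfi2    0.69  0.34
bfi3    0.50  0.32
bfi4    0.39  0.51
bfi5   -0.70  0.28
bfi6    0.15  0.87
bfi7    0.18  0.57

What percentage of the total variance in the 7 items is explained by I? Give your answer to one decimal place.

22.6%

SS loadings for I = 0.40² + 0.69² + 0.50² + 0.39² + (-0.70)² + 0.15² + 0.18² = 1.5831
With 7 standardized items, total variance = 7. Proportion = 1.5831/7 = 0.2262 → 22.62%.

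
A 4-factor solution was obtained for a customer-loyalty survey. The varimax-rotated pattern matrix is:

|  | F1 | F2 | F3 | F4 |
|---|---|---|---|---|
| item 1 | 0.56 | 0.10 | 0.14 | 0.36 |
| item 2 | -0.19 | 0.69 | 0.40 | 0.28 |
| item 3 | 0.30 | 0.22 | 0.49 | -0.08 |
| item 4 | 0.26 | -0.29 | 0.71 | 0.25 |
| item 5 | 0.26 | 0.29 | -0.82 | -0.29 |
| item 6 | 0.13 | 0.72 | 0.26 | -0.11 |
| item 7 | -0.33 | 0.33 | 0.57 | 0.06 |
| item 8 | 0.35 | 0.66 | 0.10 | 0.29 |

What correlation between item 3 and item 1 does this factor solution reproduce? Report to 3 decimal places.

0.230

r̂ = Σ λ_i·λ_j across factors = (0.30)(0.56) + (0.22)(0.10) + (0.49)(0.14) + (-0.08)(0.36)
  = +0.1680 +0.0220 +0.0686 -0.0288 = 0.2298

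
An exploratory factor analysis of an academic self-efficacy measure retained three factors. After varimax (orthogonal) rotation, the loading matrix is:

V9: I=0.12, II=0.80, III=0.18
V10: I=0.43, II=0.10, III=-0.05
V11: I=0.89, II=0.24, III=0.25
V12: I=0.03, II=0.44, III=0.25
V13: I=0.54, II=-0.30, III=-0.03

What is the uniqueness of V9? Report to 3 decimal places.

0.313

h² = 0.12² + 0.80² + 0.18² = 0.0144 + 0.6400 + 0.0324 = 0.6868
Uniqueness u² = 1 − h² = 1 − 0.6868 = 0.3132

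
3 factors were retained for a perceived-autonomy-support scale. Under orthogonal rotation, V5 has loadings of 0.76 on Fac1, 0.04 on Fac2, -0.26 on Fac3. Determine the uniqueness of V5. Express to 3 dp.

0.353

h² = 0.76² + 0.04² + (-0.26)² = 0.5776 + 0.0016 + 0.0676 = 0.6468
Uniqueness u² = 1 − h² = 1 − 0.6468 = 0.3532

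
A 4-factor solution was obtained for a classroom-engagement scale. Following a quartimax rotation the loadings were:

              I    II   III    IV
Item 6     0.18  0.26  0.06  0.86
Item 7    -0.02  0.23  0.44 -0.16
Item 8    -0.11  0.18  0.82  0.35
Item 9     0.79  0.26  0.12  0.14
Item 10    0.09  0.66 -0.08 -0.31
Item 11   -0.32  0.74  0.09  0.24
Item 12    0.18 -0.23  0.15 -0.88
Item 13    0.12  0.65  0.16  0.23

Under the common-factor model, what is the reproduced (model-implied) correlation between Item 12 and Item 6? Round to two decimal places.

-0.78

r̂ = Σ λ_i·λ_j across factors = (0.18)(0.18) + (-0.23)(0.26) + (0.15)(0.06) + (-0.88)(0.86)
  = +0.0324 -0.0598 +0.0090 -0.7568 = -0.7752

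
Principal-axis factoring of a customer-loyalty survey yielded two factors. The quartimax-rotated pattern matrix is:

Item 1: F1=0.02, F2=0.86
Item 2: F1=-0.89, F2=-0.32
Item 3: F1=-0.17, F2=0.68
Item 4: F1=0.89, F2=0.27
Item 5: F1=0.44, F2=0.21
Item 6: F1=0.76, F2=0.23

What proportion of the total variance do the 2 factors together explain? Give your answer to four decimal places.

SS loadings by factor: 2.3847, 1.4743; total = 3.8590.
Total variance with 6 standardized items is 6, so the solution explains 3.8590/6 = 0.6432.

0.6432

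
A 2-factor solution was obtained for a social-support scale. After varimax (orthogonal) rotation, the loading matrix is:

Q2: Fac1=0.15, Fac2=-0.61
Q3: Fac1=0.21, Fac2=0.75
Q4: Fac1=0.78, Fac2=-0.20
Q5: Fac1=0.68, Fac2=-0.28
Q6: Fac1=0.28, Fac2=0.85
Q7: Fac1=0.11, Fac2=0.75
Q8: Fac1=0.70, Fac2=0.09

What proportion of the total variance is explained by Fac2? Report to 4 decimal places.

0.3352

SS loadings for Fac2 = (-0.61)² + 0.75² + (-0.20)² + (-0.28)² + 0.85² + 0.75² + 0.09² = 2.3461
Proportion of variance = 2.3461 / 7 = 0.3352.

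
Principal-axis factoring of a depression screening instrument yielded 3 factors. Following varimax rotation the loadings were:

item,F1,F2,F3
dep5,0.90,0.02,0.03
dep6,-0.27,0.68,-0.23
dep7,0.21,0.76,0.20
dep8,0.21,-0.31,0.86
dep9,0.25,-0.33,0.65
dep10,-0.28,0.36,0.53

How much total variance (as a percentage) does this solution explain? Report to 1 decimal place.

67.1%

SS loadings by factor: 1.1120, 1.3750, 1.5368; total = 4.0238.
Total variance with 6 standardized items is 6, so the solution explains 4.0238/6 = 0.6706 = 67.06%.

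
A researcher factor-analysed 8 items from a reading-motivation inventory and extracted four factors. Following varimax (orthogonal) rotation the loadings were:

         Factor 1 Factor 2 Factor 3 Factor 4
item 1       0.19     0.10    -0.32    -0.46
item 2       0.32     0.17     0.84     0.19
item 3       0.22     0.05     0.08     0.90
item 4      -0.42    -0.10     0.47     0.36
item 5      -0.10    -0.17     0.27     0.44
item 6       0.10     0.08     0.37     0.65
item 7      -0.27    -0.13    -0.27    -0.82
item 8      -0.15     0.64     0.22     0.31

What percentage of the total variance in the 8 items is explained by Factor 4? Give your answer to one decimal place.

32.1%

SS loadings for Factor 4 = (-0.46)² + 0.19² + 0.90² + 0.36² + 0.44² + 0.65² + (-0.82)² + 0.31² = 2.5719
With 8 standardized items, total variance = 8. Proportion = 2.5719/8 = 0.3215 → 32.15%.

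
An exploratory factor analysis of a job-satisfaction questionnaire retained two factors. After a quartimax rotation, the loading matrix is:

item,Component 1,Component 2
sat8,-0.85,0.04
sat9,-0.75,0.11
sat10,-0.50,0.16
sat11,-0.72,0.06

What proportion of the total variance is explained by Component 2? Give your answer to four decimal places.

0.0107

SS loadings for Component 2 = 0.04² + 0.11² + 0.16² + 0.06² = 0.0429
Proportion of variance = 0.0429 / 4 = 0.0107.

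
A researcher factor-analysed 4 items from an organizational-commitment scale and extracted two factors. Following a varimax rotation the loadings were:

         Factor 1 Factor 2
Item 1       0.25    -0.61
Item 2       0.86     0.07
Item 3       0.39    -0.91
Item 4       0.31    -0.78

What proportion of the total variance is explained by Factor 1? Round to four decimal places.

0.2626

SS loadings for Factor 1 = 0.25² + 0.86² + 0.39² + 0.31² = 1.0503
Proportion of variance = 1.0503 / 4 = 0.2626.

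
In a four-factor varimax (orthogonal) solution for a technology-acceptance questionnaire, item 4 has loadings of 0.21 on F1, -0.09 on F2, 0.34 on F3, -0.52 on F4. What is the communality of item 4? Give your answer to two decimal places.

0.44

h² = 0.21² + (-0.09)² + 0.34² + (-0.52)² = 0.0441 + 0.0081 + 0.1156 + 0.2704 = 0.4382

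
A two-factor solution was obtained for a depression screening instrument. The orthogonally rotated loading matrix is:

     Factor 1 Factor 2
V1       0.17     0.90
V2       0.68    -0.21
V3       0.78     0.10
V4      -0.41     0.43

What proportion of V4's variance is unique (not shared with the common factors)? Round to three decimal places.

0.647

h² = (-0.41)² + 0.43² = 0.1681 + 0.1849 = 0.3530
Uniqueness u² = 1 − h² = 1 − 0.3530 = 0.6470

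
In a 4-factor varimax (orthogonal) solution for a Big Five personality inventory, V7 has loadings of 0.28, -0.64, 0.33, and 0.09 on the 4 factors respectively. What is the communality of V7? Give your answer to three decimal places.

h² = 0.28² + (-0.64)² + 0.33² + 0.09² = 0.0784 + 0.4096 + 0.1089 + 0.0081 = 0.6050

0.605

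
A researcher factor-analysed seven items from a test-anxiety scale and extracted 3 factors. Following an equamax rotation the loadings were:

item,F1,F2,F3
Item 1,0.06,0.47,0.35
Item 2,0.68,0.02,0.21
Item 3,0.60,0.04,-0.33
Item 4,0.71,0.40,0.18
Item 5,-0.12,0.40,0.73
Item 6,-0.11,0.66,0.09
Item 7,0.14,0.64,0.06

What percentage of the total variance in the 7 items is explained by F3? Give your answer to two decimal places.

SS loadings for F3 = 0.35² + 0.21² + (-0.33)² + 0.18² + 0.73² + 0.09² + 0.06² = 0.8525
With 7 standardized items, total variance = 7. Proportion = 0.8525/7 = 0.1218 → 12.18%.

12.18%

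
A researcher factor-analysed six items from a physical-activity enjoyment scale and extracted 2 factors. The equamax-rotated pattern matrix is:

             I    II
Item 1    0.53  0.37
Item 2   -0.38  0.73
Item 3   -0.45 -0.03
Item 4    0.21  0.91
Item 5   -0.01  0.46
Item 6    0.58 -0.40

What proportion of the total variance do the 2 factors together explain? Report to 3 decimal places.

0.480

SS loadings by factor: 1.0084, 1.8704; total = 2.8788.
Total variance with 6 standardized items is 6, so the solution explains 2.8788/6 = 0.4798.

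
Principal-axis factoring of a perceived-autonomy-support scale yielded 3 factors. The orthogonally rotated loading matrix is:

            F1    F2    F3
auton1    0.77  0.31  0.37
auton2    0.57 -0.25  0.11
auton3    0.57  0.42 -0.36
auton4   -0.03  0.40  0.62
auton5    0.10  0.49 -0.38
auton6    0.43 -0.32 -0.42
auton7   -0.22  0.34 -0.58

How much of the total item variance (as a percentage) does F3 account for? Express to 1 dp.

SS loadings for F3 = 0.37² + 0.11² + (-0.36)² + 0.62² + (-0.38)² + (-0.42)² + (-0.58)² = 1.3202
With 7 standardized items, total variance = 7. Proportion = 1.3202/7 = 0.1886 → 18.86%.

18.9%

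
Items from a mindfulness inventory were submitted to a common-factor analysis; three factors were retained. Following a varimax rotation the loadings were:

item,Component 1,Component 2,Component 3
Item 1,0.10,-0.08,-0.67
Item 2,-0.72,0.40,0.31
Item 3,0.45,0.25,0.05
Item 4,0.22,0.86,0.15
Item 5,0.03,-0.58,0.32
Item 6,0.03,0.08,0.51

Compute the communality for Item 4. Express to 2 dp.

h² = 0.22² + 0.86² + 0.15² = 0.0484 + 0.7396 + 0.0225 = 0.8105

0.81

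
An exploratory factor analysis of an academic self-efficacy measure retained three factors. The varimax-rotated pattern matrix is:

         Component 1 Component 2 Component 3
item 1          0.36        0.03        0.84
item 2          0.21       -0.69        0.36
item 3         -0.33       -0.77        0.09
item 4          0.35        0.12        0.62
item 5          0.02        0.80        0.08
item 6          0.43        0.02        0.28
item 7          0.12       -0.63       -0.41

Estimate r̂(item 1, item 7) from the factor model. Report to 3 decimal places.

r̂ = Σ λ_i·λ_j across factors = (0.36)(0.12) + (0.03)(-0.63) + (0.84)(-0.41)
  = +0.0432 -0.0189 -0.3444 = -0.3201

-0.320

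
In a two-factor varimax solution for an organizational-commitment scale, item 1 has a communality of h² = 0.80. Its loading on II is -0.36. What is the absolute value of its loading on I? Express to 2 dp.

Under orthogonal rotation h² = Σλ², so λ_I² = h² − (0.1296) = 0.80 − 0.1296 = 0.6704.
|λ| = √0.6704 = 0.8188.

0.82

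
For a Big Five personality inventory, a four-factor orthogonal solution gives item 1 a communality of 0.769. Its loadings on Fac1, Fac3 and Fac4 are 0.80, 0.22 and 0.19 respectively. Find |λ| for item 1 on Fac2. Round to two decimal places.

Under orthogonal rotation h² = Σλ², so λ_Fac2² = h² − (0.7245) = 0.769 − 0.7245 = 0.0445.
|λ| = √0.0445 = 0.2110.

0.21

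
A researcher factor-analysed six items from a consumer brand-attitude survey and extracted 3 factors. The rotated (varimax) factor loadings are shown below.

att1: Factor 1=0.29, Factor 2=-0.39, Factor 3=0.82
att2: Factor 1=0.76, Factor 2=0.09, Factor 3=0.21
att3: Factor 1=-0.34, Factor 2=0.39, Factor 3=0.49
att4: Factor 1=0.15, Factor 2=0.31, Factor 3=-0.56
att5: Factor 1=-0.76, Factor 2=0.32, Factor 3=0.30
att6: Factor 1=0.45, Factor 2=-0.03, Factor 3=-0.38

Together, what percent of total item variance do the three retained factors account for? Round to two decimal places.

59.94%

Communalities: 0.9086, 0.6298, 0.5078, 0.4322, 0.7700, 0.3478; Σh² = 3.5962.
Total variance with 6 standardized items is 6, so the solution explains 3.5962/6 = 0.5994 = 59.94%.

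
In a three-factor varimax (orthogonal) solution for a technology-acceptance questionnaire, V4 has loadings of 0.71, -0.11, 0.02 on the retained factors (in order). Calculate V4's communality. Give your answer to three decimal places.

0.517

h² = 0.71² + (-0.11)² + 0.02² = 0.5041 + 0.0121 + 0.0004 = 0.5166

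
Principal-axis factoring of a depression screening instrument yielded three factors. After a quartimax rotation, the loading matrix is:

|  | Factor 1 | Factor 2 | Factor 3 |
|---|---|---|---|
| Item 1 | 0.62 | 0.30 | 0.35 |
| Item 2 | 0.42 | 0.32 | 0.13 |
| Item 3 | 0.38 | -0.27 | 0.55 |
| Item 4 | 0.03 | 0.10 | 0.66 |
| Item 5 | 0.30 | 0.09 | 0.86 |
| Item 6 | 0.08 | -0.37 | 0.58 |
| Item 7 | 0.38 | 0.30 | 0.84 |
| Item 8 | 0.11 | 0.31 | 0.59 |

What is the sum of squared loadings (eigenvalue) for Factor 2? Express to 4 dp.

SS loadings for Factor 2 = 0.30² + 0.32² + (-0.27)² + 0.10² + 0.09² + (-0.37)² + 0.30² + 0.31² = 0.0900 + 0.1024 + 0.0729 + 0.0100 + 0.0081 + 0.1369 + 0.0900 + 0.0961 = 0.6064

0.6064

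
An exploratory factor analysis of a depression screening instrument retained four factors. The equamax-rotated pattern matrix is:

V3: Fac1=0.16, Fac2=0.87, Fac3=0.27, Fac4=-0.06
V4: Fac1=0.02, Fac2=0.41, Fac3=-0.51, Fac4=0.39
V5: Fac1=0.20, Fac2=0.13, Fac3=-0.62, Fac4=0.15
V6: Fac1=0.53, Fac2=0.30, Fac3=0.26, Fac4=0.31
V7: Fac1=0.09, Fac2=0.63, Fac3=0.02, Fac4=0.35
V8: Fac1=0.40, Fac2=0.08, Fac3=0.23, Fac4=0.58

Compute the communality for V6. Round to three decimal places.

0.535

h² = 0.53² + 0.30² + 0.26² + 0.31² = 0.2809 + 0.0900 + 0.0676 + 0.0961 = 0.5346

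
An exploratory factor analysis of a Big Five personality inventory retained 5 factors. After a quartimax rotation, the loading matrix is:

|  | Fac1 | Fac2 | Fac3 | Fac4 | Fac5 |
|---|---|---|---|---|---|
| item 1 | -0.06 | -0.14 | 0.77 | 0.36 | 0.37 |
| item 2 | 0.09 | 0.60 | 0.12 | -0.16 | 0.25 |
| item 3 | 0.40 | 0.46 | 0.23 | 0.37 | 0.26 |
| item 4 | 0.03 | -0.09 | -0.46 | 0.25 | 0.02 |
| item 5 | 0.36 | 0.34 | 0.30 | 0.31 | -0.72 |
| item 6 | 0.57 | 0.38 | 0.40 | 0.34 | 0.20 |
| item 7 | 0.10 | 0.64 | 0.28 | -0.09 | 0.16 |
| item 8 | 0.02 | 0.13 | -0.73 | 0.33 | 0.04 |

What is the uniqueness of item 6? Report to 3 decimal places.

h² = 0.57² + 0.38² + 0.40² + 0.34² + 0.20² = 0.3249 + 0.1444 + 0.1600 + 0.1156 + 0.0400 = 0.7849
Uniqueness u² = 1 − h² = 1 − 0.7849 = 0.2151

0.215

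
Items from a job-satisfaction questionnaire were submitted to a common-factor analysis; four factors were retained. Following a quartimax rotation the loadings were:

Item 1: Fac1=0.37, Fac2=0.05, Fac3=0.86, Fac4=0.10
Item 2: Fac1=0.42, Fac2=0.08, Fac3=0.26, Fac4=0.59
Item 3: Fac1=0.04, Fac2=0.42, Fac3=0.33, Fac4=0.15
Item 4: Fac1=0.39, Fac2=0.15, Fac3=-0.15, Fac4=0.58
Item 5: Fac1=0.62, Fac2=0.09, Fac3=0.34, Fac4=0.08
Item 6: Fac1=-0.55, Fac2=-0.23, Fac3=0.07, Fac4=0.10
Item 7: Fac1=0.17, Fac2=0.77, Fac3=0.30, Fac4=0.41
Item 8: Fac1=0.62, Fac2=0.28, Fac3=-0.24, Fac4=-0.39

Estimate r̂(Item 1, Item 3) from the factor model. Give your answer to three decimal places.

0.335

r̂ = Σ λ_i·λ_j across factors = (0.37)(0.04) + (0.05)(0.42) + (0.86)(0.33) + (0.10)(0.15)
  = +0.0148 +0.0210 +0.2838 +0.0150 = 0.3346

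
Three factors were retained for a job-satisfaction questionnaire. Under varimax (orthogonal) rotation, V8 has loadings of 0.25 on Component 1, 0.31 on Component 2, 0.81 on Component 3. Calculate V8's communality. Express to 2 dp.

0.81

h² = 0.25² + 0.31² + 0.81² = 0.0625 + 0.0961 + 0.6561 = 0.8147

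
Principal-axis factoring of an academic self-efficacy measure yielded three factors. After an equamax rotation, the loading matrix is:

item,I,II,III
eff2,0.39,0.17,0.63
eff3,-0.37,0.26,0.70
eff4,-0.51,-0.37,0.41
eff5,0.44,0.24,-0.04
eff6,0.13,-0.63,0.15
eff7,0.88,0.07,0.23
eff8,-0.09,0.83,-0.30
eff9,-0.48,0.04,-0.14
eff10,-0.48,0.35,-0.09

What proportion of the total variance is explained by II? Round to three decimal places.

0.167

SS loadings for II = 0.17² + 0.26² + (-0.37)² + 0.24² + (-0.63)² + 0.07² + 0.83² + 0.04² + 0.35² = 1.5058
Proportion of variance = 1.5058 / 9 = 0.1673.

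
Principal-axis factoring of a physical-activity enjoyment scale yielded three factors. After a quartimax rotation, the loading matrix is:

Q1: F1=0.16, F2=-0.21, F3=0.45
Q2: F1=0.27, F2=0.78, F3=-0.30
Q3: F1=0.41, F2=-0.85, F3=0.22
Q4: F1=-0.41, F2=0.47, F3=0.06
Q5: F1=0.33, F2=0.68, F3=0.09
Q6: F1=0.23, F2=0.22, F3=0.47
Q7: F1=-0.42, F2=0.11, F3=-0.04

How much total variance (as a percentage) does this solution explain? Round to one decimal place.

Communalities: 0.2722, 0.7713, 0.9390, 0.3926, 0.5794, 0.3222, 0.1901; Σh² = 3.4668.
Total variance with 7 standardized items is 7, so the solution explains 3.4668/7 = 0.4953 = 49.53%.

49.5%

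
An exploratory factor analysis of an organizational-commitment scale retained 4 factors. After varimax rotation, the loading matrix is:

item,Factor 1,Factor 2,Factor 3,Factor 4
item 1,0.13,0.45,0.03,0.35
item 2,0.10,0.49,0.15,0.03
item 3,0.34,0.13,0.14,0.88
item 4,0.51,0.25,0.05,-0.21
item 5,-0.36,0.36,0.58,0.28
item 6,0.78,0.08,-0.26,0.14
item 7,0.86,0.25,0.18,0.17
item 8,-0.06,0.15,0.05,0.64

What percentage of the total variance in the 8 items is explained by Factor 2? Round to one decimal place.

9.3%

SS loadings for Factor 2 = 0.45² + 0.49² + 0.13² + 0.25² + 0.36² + 0.08² + 0.25² + 0.15² = 0.7430
With 8 standardized items, total variance = 8. Proportion = 0.7430/8 = 0.0929 → 9.29%.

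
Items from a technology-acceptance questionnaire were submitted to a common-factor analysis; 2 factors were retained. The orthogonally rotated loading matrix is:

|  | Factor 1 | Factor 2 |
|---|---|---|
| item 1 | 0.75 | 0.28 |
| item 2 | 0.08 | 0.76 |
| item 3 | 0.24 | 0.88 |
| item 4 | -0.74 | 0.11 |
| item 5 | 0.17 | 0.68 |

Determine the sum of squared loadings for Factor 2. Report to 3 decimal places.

SS loadings for Factor 2 = 0.28² + 0.76² + 0.88² + 0.11² + 0.68² = 0.0784 + 0.5776 + 0.7744 + 0.0121 + 0.4624 = 1.9049

1.905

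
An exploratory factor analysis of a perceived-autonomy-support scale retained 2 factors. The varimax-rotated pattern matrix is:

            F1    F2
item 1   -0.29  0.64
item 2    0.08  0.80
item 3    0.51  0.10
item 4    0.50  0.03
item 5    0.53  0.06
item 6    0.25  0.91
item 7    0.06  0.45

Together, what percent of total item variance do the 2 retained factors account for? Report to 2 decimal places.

Communalities: 0.4937, 0.6464, 0.2701, 0.2509, 0.2845, 0.8906, 0.2061; Σh² = 3.0423.
Total variance with 7 standardized items is 7, so the solution explains 3.0423/7 = 0.4346 = 43.46%.

43.46%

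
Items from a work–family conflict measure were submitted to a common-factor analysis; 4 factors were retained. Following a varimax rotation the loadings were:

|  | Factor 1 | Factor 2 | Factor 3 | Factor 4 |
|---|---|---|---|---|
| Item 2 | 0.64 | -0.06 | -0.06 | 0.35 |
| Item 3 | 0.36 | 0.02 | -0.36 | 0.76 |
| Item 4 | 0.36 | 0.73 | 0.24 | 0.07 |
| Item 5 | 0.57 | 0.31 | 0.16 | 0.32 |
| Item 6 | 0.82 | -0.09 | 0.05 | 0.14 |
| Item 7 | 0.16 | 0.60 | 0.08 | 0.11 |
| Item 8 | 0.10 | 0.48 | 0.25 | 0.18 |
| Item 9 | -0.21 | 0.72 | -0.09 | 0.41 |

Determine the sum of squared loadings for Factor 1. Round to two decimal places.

1.75

SS loadings for Factor 1 = 0.64² + 0.36² + 0.36² + 0.57² + 0.82² + 0.16² + 0.10² + (-0.21)² = 0.4096 + 0.1296 + 0.1296 + 0.3249 + 0.6724 + 0.0256 + 0.0100 + 0.0441 = 1.7458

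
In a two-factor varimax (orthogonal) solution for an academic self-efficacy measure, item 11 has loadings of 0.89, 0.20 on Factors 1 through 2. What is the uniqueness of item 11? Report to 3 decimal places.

0.168

h² = 0.89² + 0.20² = 0.7921 + 0.0400 = 0.8321
Uniqueness u² = 1 − h² = 1 − 0.8321 = 0.1679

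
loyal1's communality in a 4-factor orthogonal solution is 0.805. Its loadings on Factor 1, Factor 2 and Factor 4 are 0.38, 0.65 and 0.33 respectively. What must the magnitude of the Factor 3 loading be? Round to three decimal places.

0.359

Under orthogonal rotation h² = Σλ², so λ_Factor 3² = h² − (0.6758) = 0.805 − 0.6758 = 0.1292.
|λ| = √0.1292 = 0.3594.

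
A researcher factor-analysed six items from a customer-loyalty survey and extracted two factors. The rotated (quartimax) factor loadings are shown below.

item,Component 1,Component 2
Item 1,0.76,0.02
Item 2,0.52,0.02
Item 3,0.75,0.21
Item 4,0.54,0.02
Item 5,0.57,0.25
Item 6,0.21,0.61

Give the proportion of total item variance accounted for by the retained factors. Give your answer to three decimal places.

SS loadings by factor: 2.0711, 0.4799; total = 2.5510.
Total variance with 6 standardized items is 6, so the solution explains 2.5510/6 = 0.4252.

0.425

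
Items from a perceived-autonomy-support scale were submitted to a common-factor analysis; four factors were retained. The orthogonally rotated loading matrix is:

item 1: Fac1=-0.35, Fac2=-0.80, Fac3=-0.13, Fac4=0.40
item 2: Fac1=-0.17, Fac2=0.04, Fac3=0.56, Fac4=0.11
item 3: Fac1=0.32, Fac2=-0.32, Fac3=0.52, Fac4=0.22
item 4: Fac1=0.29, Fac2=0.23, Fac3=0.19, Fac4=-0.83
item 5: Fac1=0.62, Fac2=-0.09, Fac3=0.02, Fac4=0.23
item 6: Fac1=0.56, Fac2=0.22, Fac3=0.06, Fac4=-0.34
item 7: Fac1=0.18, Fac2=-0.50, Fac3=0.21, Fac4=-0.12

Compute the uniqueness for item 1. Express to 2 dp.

h² = (-0.35)² + (-0.80)² + (-0.13)² + 0.40² = 0.1225 + 0.6400 + 0.0169 + 0.1600 = 0.9394
Uniqueness u² = 1 − h² = 1 − 0.9394 = 0.0606

0.06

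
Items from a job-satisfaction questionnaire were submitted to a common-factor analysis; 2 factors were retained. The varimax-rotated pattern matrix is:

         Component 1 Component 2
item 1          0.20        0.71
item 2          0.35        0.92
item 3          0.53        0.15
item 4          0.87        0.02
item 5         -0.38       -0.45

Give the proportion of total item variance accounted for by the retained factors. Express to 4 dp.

SS loadings by factor: 1.3447, 1.5759; total = 2.9206.
Total variance with 5 standardized items is 5, so the solution explains 2.9206/5 = 0.5841.

0.5841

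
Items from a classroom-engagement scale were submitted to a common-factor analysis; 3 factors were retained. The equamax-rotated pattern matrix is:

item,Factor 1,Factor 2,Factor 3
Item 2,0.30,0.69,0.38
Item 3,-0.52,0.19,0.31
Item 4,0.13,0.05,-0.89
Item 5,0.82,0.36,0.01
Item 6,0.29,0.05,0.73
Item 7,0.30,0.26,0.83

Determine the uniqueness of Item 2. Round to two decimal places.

0.29

h² = 0.30² + 0.69² + 0.38² = 0.0900 + 0.4761 + 0.1444 = 0.7105
Uniqueness u² = 1 − h² = 1 − 0.7105 = 0.2895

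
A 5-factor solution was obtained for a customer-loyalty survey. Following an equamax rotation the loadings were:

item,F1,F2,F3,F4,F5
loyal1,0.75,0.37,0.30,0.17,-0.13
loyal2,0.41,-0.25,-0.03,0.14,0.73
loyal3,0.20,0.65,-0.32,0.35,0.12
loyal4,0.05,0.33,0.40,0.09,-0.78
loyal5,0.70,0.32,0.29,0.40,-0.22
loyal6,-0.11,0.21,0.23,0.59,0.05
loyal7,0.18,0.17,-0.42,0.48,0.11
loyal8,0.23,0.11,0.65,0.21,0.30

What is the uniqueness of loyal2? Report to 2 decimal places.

0.22

h² = 0.41² + (-0.25)² + (-0.03)² + 0.14² + 0.73² = 0.1681 + 0.0625 + 0.0009 + 0.0196 + 0.5329 = 0.7840
Uniqueness u² = 1 − h² = 1 − 0.7840 = 0.2160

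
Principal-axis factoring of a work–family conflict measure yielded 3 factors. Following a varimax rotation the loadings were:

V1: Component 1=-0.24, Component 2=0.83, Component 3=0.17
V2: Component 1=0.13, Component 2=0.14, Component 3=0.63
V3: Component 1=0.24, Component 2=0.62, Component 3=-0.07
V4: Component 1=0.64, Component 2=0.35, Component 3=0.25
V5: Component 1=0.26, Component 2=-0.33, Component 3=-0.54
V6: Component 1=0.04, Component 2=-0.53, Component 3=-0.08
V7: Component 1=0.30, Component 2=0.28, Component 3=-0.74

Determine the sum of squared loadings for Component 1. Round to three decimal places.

0.701

SS loadings for Component 1 = (-0.24)² + 0.13² + 0.24² + 0.64² + 0.26² + 0.04² + 0.30² = 0.0576 + 0.0169 + 0.0576 + 0.4096 + 0.0676 + 0.0016 + 0.0900 = 0.7009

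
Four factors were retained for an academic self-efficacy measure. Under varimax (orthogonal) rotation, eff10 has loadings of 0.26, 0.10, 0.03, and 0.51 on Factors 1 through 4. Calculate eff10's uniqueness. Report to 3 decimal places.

0.661

h² = 0.26² + 0.10² + 0.03² + 0.51² = 0.0676 + 0.0100 + 0.0009 + 0.2601 = 0.3386
Uniqueness u² = 1 − h² = 1 − 0.3386 = 0.6614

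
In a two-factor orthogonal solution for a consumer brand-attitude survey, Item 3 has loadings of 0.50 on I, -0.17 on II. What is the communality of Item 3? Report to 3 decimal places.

0.279

h² = 0.50² + (-0.17)² = 0.2500 + 0.0289 = 0.2789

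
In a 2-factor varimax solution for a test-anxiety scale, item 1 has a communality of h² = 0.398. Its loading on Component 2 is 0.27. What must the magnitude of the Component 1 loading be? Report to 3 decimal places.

Under orthogonal rotation h² = Σλ², so λ_Component 1² = h² − (0.0729) = 0.398 − 0.0729 = 0.3251.
|λ| = √0.3251 = 0.5702.

0.570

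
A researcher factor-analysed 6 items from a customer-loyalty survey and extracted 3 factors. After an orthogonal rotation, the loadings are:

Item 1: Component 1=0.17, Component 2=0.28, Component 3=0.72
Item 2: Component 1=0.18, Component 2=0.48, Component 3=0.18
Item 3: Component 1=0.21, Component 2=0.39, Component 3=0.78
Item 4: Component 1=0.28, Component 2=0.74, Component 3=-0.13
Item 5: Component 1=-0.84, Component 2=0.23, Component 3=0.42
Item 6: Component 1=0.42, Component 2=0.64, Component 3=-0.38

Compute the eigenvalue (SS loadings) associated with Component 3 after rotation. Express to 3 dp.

1.497

SS loadings for Component 3 = 0.72² + 0.18² + 0.78² + (-0.13)² + 0.42² + (-0.38)² = 0.5184 + 0.0324 + 0.6084 + 0.0169 + 0.1764 + 0.1444 = 1.4969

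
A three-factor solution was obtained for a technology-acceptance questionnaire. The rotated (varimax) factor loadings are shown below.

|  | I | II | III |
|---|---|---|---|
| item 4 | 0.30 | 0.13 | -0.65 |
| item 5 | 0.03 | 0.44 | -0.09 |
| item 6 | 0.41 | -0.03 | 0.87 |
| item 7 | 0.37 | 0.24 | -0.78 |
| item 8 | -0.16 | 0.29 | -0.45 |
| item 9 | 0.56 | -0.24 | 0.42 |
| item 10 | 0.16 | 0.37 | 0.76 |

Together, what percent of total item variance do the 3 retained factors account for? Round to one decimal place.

SS loadings by factor: 0.7607, 0.5476, 2.7524; total = 4.0607.
Total variance with 7 standardized items is 7, so the solution explains 4.0607/7 = 0.5801 = 58.01%.

58.0%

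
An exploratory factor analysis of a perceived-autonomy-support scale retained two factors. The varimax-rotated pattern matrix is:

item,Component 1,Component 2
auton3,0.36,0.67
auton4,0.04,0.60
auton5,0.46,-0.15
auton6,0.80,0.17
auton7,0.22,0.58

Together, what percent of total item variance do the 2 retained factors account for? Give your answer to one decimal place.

SS loadings by factor: 1.0312, 1.1967; total = 2.2279.
Total variance with 5 standardized items is 5, so the solution explains 2.2279/5 = 0.4456 = 44.56%.

44.6%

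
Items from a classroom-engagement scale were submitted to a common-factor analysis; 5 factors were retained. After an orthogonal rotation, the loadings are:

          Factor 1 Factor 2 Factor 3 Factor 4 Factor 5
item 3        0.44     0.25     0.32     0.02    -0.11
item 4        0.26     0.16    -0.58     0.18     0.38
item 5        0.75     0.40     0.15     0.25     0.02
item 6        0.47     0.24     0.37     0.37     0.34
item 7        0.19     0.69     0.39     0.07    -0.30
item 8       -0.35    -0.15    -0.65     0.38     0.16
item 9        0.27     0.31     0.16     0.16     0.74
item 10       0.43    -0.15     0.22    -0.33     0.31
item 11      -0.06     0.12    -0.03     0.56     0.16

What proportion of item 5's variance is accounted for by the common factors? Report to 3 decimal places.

0.808

h² = 0.75² + 0.40² + 0.15² + 0.25² + 0.02² = 0.5625 + 0.1600 + 0.0225 + 0.0625 + 0.0004 = 0.8079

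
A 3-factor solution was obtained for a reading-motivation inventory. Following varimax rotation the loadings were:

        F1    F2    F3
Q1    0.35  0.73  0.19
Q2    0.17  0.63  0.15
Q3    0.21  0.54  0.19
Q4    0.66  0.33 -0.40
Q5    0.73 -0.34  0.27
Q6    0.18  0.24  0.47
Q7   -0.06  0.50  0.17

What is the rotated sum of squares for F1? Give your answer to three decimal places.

1.200

SS loadings for F1 = 0.35² + 0.17² + 0.21² + 0.66² + 0.73² + 0.18² + (-0.06)² = 0.1225 + 0.0289 + 0.0441 + 0.4356 + 0.5329 + 0.0324 + 0.0036 = 1.2000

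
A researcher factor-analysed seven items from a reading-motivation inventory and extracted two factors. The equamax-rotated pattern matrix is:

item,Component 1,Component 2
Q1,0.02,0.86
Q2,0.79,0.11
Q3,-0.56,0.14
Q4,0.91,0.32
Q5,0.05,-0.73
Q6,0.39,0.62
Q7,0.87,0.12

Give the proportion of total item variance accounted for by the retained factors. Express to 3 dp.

Communalities: 0.7400, 0.6362, 0.3332, 0.9305, 0.5354, 0.5365, 0.7713; Σh² = 4.4831.
Total variance with 7 standardized items is 7, so the solution explains 4.4831/7 = 0.6404.

0.640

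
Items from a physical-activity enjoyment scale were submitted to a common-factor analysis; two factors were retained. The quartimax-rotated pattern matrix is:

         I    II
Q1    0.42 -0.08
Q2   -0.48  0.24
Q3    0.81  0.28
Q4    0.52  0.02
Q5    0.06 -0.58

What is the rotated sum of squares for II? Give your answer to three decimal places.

0.479

SS loadings for II = (-0.08)² + 0.24² + 0.28² + 0.02² + (-0.58)² = 0.0064 + 0.0576 + 0.0784 + 0.0004 + 0.3364 = 0.4792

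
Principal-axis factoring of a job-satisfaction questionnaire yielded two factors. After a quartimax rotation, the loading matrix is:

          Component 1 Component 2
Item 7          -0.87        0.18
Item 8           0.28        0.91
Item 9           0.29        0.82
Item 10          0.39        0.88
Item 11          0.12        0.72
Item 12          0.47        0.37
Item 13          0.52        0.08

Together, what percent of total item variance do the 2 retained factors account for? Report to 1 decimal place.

SS loadings by factor: 1.5772, 2.9690; total = 4.5462.
Total variance with 7 standardized items is 7, so the solution explains 4.5462/7 = 0.6495 = 64.95%.

64.9%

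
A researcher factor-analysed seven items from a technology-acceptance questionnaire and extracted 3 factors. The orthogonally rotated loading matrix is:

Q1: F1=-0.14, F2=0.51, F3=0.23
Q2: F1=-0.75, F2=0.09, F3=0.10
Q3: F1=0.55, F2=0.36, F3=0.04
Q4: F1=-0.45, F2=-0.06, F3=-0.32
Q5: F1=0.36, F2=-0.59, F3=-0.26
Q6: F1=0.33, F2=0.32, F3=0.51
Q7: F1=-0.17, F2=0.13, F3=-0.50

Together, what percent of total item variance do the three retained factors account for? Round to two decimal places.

SS loadings by factor: 1.3545, 0.8688, 0.7446; total = 2.9679.
Total variance with 7 standardized items is 7, so the solution explains 2.9679/7 = 0.4240 = 42.40%.

42.40%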